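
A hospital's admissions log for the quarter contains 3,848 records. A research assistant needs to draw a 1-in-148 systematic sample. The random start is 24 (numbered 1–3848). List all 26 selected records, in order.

record 1: 24
record 2: 24 + 148 = 172
record 3: 172 + 148 = 320
record 4: 320 + 148 = 468
record 5: 468 + 148 = 616
record 6: 616 + 148 = 764
record 7: 764 + 148 = 912
record 8: 912 + 148 = 1060
record 9: 1060 + 148 = 1208
record 10: 1208 + 148 = 1356
record 11: 1356 + 148 = 1504
record 12: 1504 + 148 = 1652
record 13: 1652 + 148 = 1800
record 14: 1800 + 148 = 1948
record 15: 1948 + 148 = 2096
record 16: 2096 + 148 = 2244
record 17: 2244 + 148 = 2392
record 18: 2392 + 148 = 2540
record 19: 2540 + 148 = 2688
record 20: 2688 + 148 = 2836
record 21: 2836 + 148 = 2984
record 22: 2984 + 148 = 3132
record 23: 3132 + 148 = 3280
record 24: 3280 + 148 = 3428
record 25: 3428 + 148 = 3576
record 26: 3576 + 148 = 3724

24, 172, 320, 468, 616, 764, 912, 1060, 1208, 1356, 1504, 1652, 1800, 1948, 2096, 2244, 2392, 2540, 2688, 2836, 2984, 3132, 3280, 3428, 3576, 3724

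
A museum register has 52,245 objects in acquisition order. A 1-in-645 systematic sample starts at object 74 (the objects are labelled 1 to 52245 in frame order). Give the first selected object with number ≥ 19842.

k = 645
Steps past start: ⌈(19842 − 74)/645⌉ = ⌈19768/645⌉ = 31
Selected object: 74 + 31×645 = 20069

20069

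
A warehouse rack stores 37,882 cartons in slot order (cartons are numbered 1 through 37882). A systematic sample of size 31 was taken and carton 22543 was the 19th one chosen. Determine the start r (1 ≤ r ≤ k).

k = 37882/31 = 1222
r = 22543 − (19−1)×1222 = 22543 − 21996 = 547

547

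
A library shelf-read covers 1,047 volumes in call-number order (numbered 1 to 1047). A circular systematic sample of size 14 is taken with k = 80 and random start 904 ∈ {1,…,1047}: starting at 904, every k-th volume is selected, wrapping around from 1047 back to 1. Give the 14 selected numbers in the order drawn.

Selection 1: 904
Selection 2: 904 + 80 = 984
Selection 3: 984 + 80 = 1064 → 1064 − 1047 = 17
Selection 4: 17 + 80 = 97
Selection 5: 97 + 80 = 177
Selection 6: 177 + 80 = 257
Selection 7: 257 + 80 = 337
Selection 8: 337 + 80 = 417
Selection 9: 417 + 80 = 497
Selection 10: 497 + 80 = 577
Selection 11: 577 + 80 = 657
Selection 12: 657 + 80 = 737
Selection 13: 737 + 80 = 817
Selection 14: 817 + 80 = 897

904, 984, 17, 97, 177, 257, 337, 417, 497, 577, 657, 737, 817, 897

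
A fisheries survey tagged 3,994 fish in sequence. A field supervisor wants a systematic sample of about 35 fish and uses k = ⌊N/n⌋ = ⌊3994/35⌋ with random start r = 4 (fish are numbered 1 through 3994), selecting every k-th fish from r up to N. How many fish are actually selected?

k = ⌊3994/35⌋ = 114
Achieved size = ⌊(3994 − 4)/114⌋ + 1 = ⌊3990/114⌋ + 1 = 35 + 1 = 36
(last selection: 4 + 35×114 = 3994 ≤ 3994; next would be 4108 > 3994)

36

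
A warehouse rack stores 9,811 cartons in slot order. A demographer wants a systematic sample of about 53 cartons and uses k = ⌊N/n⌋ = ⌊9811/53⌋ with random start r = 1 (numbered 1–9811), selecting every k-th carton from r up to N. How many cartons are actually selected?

54

k = ⌊9811/53⌋ = 185
Achieved size = ⌊(9811 − 1)/185⌋ + 1 = ⌊9810/185⌋ + 1 = 53 + 1 = 54
(last selection: 1 + 53×185 = 9806 ≤ 9811; next would be 9991 > 9811)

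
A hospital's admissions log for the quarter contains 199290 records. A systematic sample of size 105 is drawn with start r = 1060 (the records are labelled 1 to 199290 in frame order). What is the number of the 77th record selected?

k = 199290/105 = 1898
77th selection = r + (77−1)·k = 1060 + 76×1898 = 1060 + 144248 = 145308

145308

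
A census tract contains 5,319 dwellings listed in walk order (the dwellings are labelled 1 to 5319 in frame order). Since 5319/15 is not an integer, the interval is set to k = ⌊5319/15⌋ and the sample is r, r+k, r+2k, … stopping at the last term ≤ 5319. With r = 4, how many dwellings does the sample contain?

16

k = ⌊5319/15⌋ = 354
Achieved size = ⌊(5319 − 4)/354⌋ + 1 = ⌊5315/354⌋ + 1 = 15 + 1 = 16
(last selection: 4 + 15×354 = 5314 ≤ 5319; next would be 5668 > 5319)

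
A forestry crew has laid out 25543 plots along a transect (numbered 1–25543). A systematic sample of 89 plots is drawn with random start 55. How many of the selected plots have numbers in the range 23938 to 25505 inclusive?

k = 25543/89 = 287
First selection ≥ 23938: 55 + ⌈(23938−55)/287⌉·287 = 55 + 84×287 = 24163
Last selection ≤ 25505: 55 + ⌊(25505−55)/287⌋·287 = 55 + 88×287 = 25311
Count = 88 − 84 + 1 = 5

5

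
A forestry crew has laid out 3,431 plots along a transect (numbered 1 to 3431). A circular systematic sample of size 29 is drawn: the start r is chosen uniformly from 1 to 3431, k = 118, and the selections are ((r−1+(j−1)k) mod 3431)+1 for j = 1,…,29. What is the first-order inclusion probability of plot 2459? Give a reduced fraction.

29/3431

For each position j, as r ranges over 1…3431 the j-th selection hits every plot exactly once, so plot 2459 is selected for exactly 29 of the 3431 starts.
Inclusion probability = 29/3431.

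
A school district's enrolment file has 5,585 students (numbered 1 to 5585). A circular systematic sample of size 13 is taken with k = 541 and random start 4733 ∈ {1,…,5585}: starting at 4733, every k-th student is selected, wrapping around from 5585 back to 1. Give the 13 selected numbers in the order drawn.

Selection 1: 4733
Selection 2: 4733 + 541 = 5274
Selection 3: 5274 + 541 = 5815 → 5815 − 5585 = 230
Selection 4: 230 + 541 = 771
Selection 5: 771 + 541 = 1312
Selection 6: 1312 + 541 = 1853
Selection 7: 1853 + 541 = 2394
Selection 8: 2394 + 541 = 2935
Selection 9: 2935 + 541 = 3476
Selection 10: 3476 + 541 = 4017
Selection 11: 4017 + 541 = 4558
Selection 12: 4558 + 541 = 5099
Selection 13: 5099 + 541 = 5640 → 5640 − 5585 = 55

4733, 5274, 230, 771, 1312, 1853, 2394, 2935, 3476, 4017, 4558, 5099, 55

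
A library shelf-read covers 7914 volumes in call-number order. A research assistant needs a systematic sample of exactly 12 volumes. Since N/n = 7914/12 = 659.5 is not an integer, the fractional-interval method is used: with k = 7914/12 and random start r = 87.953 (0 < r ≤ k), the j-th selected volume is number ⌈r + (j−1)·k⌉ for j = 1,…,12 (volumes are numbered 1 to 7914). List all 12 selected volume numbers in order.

j=1: r + 0k = 87.953 → ⌈·⌉ = 88
j=2: r + 1k = 747.453 → ⌈·⌉ = 748
j=3: r + 2k = 1406.953 → ⌈·⌉ = 1407
j=4: r + 3k = 2066.453 → ⌈·⌉ = 2067
j=5: r + 4k = 2725.953 → ⌈·⌉ = 2726
j=6: r + 5k = 3385.453 → ⌈·⌉ = 3386
j=7: r + 6k = 4044.953 → ⌈·⌉ = 4045
j=8: r + 7k = 4704.453 → ⌈·⌉ = 4705
j=9: r + 8k = 5363.953 → ⌈·⌉ = 5364
j=10: r + 9k = 6023.453 → ⌈·⌉ = 6024
j=11: r + 10k = 6682.953 → ⌈·⌉ = 6683
j=12: r + 11k = 7342.453 → ⌈·⌉ = 7343

88, 748, 1407, 2067, 2726, 3386, 4045, 4705, 5364, 6024, 6683, 7343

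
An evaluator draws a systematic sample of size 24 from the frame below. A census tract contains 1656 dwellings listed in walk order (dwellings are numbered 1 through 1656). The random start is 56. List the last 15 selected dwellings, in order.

k = N/n = 1656/24 = 69
10th selection = 56 + 9×69 = 677
11th: 677 + 69 = 746
12th: 746 + 69 = 815
13th: 815 + 69 = 884
14th: 884 + 69 = 953
15th: 953 + 69 = 1022
16th: 1022 + 69 = 1091
17th: 1091 + 69 = 1160
18th: 1160 + 69 = 1229
19th: 1229 + 69 = 1298
20th: 1298 + 69 = 1367
21st: 1367 + 69 = 1436
22nd: 1436 + 69 = 1505
23rd: 1505 + 69 = 1574
24th: 1574 + 69 = 1643

677, 746, 815, 884, 953, 1022, 1091, 1160, 1229, 1298, 1367, 1436, 1505, 1574, 1643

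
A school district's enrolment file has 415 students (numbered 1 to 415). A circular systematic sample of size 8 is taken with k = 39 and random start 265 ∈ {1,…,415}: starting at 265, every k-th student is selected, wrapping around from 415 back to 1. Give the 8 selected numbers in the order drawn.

265, 304, 343, 382, 6, 45, 84, 123

Selection 1: 265
Selection 2: 265 + 39 = 304
Selection 3: 304 + 39 = 343
Selection 4: 343 + 39 = 382
Selection 5: 382 + 39 = 421 → 421 − 415 = 6
Selection 6: 6 + 39 = 45
Selection 7: 45 + 39 = 84
Selection 8: 84 + 39 = 123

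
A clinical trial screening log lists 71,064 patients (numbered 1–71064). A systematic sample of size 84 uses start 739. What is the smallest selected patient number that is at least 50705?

k = 71064/84 = 846
Steps past start: ⌈(50705 − 739)/846⌉ = ⌈49966/846⌉ = 60
Selected patient: 739 + 60×846 = 51499

51499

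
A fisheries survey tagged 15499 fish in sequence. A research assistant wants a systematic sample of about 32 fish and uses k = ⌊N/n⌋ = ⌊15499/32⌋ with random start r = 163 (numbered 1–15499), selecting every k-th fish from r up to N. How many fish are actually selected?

k = ⌊15499/32⌋ = 484
Achieved size = ⌊(15499 − 163)/484⌋ + 1 = ⌊15336/484⌋ + 1 = 31 + 1 = 32
(last selection: 163 + 31×484 = 15167 ≤ 15499; next would be 15651 > 15499)

32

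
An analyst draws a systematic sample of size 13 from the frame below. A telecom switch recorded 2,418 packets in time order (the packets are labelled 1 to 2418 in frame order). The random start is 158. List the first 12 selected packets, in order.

158, 344, 530, 716, 902, 1088, 1274, 1460, 1646, 1832, 2018, 2204

k = N/n = 2418/13 = 186
packet 1: 158
packet 2: 158 + 186 = 344
packet 3: 344 + 186 = 530
packet 4: 530 + 186 = 716
packet 5: 716 + 186 = 902
packet 6: 902 + 186 = 1088
packet 7: 1088 + 186 = 1274
packet 8: 1274 + 186 = 1460
packet 9: 1460 + 186 = 1646
packet 10: 1646 + 186 = 1832
packet 11: 1832 + 186 = 2018
packet 12: 2018 + 186 = 2204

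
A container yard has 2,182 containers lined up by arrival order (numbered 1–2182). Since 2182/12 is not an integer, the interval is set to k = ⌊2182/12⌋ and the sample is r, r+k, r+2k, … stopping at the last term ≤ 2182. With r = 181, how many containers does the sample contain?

k = ⌊2182/12⌋ = 181
Achieved size = ⌊(2182 − 181)/181⌋ + 1 = ⌊2001/181⌋ + 1 = 11 + 1 = 12
(last selection: 181 + 11×181 = 2172 ≤ 2182; next would be 2353 > 2182)

12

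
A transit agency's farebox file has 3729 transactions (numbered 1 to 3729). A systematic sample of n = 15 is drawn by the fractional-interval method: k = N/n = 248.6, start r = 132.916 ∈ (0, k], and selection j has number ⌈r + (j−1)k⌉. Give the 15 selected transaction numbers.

j=1: r + 0k = 132.916 → ⌈·⌉ = 133
j=2: r + 1k = 381.516 → ⌈·⌉ = 382
j=3: r + 2k = 630.116 → ⌈·⌉ = 631
j=4: r + 3k = 878.716 → ⌈·⌉ = 879
j=5: r + 4k = 1127.316 → ⌈·⌉ = 1128
j=6: r + 5k = 1375.916 → ⌈·⌉ = 1376
j=7: r + 6k = 1624.516 → ⌈·⌉ = 1625
j=8: r + 7k = 1873.116 → ⌈·⌉ = 1874
j=9: r + 8k = 2121.716 → ⌈·⌉ = 2122
j=10: r + 9k = 2370.316 → ⌈·⌉ = 2371
j=11: r + 10k = 2618.916 → ⌈·⌉ = 2619
j=12: r + 11k = 2867.516 → ⌈·⌉ = 2868
j=13: r + 12k = 3116.116 → ⌈·⌉ = 3117
j=14: r + 13k = 3364.716 → ⌈·⌉ = 3365
j=15: r + 14k = 3613.316 → ⌈·⌉ = 3614

133, 382, 631, 879, 1128, 1376, 1625, 1874, 2122, 2371, 2619, 2868, 3117, 3365, 3614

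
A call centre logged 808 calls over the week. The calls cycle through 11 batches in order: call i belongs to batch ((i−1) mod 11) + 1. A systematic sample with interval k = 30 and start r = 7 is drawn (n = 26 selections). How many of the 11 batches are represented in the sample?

11

Consecutive selections differ by k = 30, so their batch numbers differ by 30 mod 11 = 8.
gcd(30, 11) = 1, so the sample visits 11/1 = 11 distinct residues mod 11.
Start 7 is batch 7; the batches hit are 1, 2, 3, 4, 5, 6, 7, 8, 9, 10, 11.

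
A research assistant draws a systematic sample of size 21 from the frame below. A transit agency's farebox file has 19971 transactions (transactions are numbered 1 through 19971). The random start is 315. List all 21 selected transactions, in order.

k = N/n = 19971/21 = 951
transaction 1: 315
transaction 2: 315 + 951 = 1266
transaction 3: 1266 + 951 = 2217
transaction 4: 2217 + 951 = 3168
transaction 5: 3168 + 951 = 4119
transaction 6: 4119 + 951 = 5070
transaction 7: 5070 + 951 = 6021
transaction 8: 6021 + 951 = 6972
transaction 9: 6972 + 951 = 7923
transaction 10: 7923 + 951 = 8874
transaction 11: 8874 + 951 = 9825
transaction 12: 9825 + 951 = 10776
transaction 13: 10776 + 951 = 11727
transaction 14: 11727 + 951 = 12678
transaction 15: 12678 + 951 = 13629
transaction 16: 13629 + 951 = 14580
transaction 17: 14580 + 951 = 15531
transaction 18: 15531 + 951 = 16482
transaction 19: 16482 + 951 = 17433
transaction 20: 17433 + 951 = 18384
transaction 21: 18384 + 951 = 19335

315, 1266, 2217, 3168, 4119, 5070, 6021, 6972, 7923, 8874, 9825, 10776, 11727, 12678, 13629, 14580, 15531, 16482, 17433, 18384, 19335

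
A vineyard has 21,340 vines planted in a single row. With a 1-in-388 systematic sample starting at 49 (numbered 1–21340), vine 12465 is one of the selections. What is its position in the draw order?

33

k = 388
position = (12465 − 49)/388 + 1 = 12416/388 + 1 = 32 + 1 = 33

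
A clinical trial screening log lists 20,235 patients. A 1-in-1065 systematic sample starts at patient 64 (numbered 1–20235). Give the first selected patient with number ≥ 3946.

4324

k = 1065
Steps past start: ⌈(3946 − 64)/1065⌉ = ⌈3882/1065⌉ = 4
Selected patient: 64 + 4×1065 = 4324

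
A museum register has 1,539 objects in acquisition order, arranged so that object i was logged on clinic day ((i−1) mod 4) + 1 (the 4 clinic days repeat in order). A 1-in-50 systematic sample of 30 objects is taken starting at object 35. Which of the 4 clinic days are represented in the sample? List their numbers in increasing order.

Consecutive selections differ by k = 50, so their clinic day numbers differ by 50 mod 4 = 2.
gcd(50, 4) = 2, so the sample visits 4/2 = 2 distinct residues mod 4.
Start 35 is clinic day 3; the clinic days hit are 1, 3.

1, 3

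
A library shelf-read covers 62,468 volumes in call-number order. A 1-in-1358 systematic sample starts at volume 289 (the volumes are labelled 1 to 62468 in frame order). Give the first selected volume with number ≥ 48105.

49177

k = 1358
Steps past start: ⌈(48105 − 289)/1358⌉ = ⌈47816/1358⌉ = 36
Selected volume: 289 + 36×1358 = 49177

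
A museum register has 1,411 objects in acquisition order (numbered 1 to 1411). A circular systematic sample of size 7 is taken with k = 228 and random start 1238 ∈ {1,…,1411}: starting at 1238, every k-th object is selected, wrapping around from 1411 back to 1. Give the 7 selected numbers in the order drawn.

Selection 1: 1238
Selection 2: 1238 + 228 = 1466 → 1466 − 1411 = 55
Selection 3: 55 + 228 = 283
Selection 4: 283 + 228 = 511
Selection 5: 511 + 228 = 739
Selection 6: 739 + 228 = 967
Selection 7: 967 + 228 = 1195

1238, 55, 283, 511, 739, 967, 1195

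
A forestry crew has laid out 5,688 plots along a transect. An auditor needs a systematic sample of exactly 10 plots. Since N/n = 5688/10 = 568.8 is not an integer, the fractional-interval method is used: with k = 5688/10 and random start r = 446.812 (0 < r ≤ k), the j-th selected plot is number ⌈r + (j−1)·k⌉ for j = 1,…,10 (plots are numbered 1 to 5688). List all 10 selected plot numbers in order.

447, 1016, 1585, 2154, 2723, 3291, 3860, 4429, 4998, 5567

j=1: r + 0k = 446.812 → ⌈·⌉ = 447
j=2: r + 1k = 1015.612 → ⌈·⌉ = 1016
j=3: r + 2k = 1584.412 → ⌈·⌉ = 1585
j=4: r + 3k = 2153.212 → ⌈·⌉ = 2154
j=5: r + 4k = 2722.012 → ⌈·⌉ = 2723
j=6: r + 5k = 3290.812 → ⌈·⌉ = 3291
j=7: r + 6k = 3859.612 → ⌈·⌉ = 3860
j=8: r + 7k = 4428.412 → ⌈·⌉ = 4429
j=9: r + 8k = 4997.212 → ⌈·⌉ = 4998
j=10: r + 9k = 5566.012 → ⌈·⌉ = 5567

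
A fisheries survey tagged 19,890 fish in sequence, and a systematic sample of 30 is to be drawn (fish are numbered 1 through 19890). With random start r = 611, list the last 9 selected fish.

14534, 15197, 15860, 16523, 17186, 17849, 18512, 19175, 19838

k = N/n = 19890/30 = 663
22nd selection = 611 + 21×663 = 14534
23rd: 14534 + 663 = 15197
24th: 15197 + 663 = 15860
25th: 15860 + 663 = 16523
26th: 16523 + 663 = 17186
27th: 17186 + 663 = 17849
28th: 17849 + 663 = 18512
29th: 18512 + 663 = 19175
30th: 19175 + 663 = 19838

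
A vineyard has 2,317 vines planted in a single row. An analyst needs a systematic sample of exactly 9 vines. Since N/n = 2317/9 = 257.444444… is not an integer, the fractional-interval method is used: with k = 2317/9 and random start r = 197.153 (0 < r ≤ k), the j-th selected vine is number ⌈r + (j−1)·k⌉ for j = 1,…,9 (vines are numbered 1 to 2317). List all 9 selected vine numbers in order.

j=1: r + 0k = 197.153 → ⌈·⌉ = 198
j=2: r + 1k = 454.597444… → ⌈·⌉ = 455
j=3: r + 2k = 712.041888… → ⌈·⌉ = 713
j=4: r + 3k = 969.486333… → ⌈·⌉ = 970
j=5: r + 4k = 1226.930777… → ⌈·⌉ = 1227
j=6: r + 5k = 1484.375222… → ⌈·⌉ = 1485
j=7: r + 6k = 1741.819666… → ⌈·⌉ = 1742
j=8: r + 7k = 1999.264111… → ⌈·⌉ = 2000
j=9: r + 8k = 2256.708555… → ⌈·⌉ = 2257

198, 455, 713, 970, 1227, 1485, 1742, 2000, 2257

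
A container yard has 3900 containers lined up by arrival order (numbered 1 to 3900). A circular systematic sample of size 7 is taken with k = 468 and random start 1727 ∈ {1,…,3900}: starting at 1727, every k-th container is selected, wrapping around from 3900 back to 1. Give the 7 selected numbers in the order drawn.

1727, 2195, 2663, 3131, 3599, 167, 635

Selection 1: 1727
Selection 2: 1727 + 468 = 2195
Selection 3: 2195 + 468 = 2663
Selection 4: 2663 + 468 = 3131
Selection 5: 3131 + 468 = 3599
Selection 6: 3599 + 468 = 4067 → 4067 − 3900 = 167
Selection 7: 167 + 468 = 635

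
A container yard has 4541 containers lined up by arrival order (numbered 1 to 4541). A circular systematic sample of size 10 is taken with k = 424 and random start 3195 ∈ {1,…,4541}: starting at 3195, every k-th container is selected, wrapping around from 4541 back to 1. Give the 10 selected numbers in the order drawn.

Selection 1: 3195
Selection 2: 3195 + 424 = 3619
Selection 3: 3619 + 424 = 4043
Selection 4: 4043 + 424 = 4467
Selection 5: 4467 + 424 = 4891 → 4891 − 4541 = 350
Selection 6: 350 + 424 = 774
Selection 7: 774 + 424 = 1198
Selection 8: 1198 + 424 = 1622
Selection 9: 1622 + 424 = 2046
Selection 10: 2046 + 424 = 2470

3195, 3619, 4043, 4467, 350, 774, 1198, 1622, 2046, 2470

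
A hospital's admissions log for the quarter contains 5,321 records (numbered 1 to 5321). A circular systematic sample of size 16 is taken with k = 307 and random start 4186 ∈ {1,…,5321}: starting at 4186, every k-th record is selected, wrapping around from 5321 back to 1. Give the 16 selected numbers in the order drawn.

Selection 1: 4186
Selection 2: 4186 + 307 = 4493
Selection 3: 4493 + 307 = 4800
Selection 4: 4800 + 307 = 5107
Selection 5: 5107 + 307 = 5414 → 5414 − 5321 = 93
Selection 6: 93 + 307 = 400
Selection 7: 400 + 307 = 707
Selection 8: 707 + 307 = 1014
Selection 9: 1014 + 307 = 1321
Selection 10: 1321 + 307 = 1628
Selection 11: 1628 + 307 = 1935
Selection 12: 1935 + 307 = 2242
Selection 13: 2242 + 307 = 2549
Selection 14: 2549 + 307 = 2856
Selection 15: 2856 + 307 = 3163
Selection 16: 3163 + 307 = 3470

4186, 4493, 4800, 5107, 93, 400, 707, 1014, 1321, 1628, 1935, 2242, 2549, 2856, 3163, 3470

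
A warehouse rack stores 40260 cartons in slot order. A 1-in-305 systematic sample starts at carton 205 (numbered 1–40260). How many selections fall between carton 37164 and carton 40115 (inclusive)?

k = 305
First selection ≥ 37164: 205 + ⌈(37164−205)/305⌉·305 = 205 + 122×305 = 37415
Last selection ≤ 40115: 205 + ⌊(40115−205)/305⌋·305 = 205 + 130×305 = 39855
Count = 130 − 122 + 1 = 9

9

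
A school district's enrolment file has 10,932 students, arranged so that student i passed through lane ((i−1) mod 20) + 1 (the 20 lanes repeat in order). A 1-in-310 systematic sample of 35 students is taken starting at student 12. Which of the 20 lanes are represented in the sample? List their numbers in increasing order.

Consecutive selections differ by k = 310, so their lane numbers differ by 310 mod 20 = 10.
gcd(310, 20) = 10, so the sample visits 20/10 = 2 distinct residues mod 20.
Start 12 is lane 12; the lanes hit are 2, 12.

2, 12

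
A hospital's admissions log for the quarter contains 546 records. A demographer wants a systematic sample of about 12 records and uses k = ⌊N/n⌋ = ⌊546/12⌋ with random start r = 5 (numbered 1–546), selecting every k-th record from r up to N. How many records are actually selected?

13

k = ⌊546/12⌋ = 45
Achieved size = ⌊(546 − 5)/45⌋ + 1 = ⌊541/45⌋ + 1 = 12 + 1 = 13
(last selection: 5 + 12×45 = 545 ≤ 546; next would be 590 > 546)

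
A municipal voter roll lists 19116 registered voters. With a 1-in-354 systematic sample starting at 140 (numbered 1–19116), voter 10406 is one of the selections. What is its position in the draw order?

k = 354
position = (10406 − 140)/354 + 1 = 10266/354 + 1 = 29 + 1 = 30

30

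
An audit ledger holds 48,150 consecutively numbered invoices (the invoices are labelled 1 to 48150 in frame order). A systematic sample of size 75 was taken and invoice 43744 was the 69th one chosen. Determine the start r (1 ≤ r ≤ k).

88

k = 48150/75 = 642
r = 43744 − (69−1)×642 = 43744 − 43656 = 88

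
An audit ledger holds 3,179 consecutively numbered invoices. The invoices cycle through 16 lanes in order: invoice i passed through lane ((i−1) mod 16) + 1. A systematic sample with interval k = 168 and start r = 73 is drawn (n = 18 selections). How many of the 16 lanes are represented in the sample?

2

Consecutive selections differ by k = 168, so their lane numbers differ by 168 mod 16 = 8.
gcd(168, 16) = 8, so the sample visits 16/8 = 2 distinct residues mod 16.
Start 73 is lane 9; the lanes hit are 1, 9.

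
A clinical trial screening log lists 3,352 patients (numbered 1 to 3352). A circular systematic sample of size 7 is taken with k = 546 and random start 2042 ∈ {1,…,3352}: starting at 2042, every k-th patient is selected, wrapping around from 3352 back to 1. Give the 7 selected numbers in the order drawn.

2042, 2588, 3134, 328, 874, 1420, 1966

Selection 1: 2042
Selection 2: 2042 + 546 = 2588
Selection 3: 2588 + 546 = 3134
Selection 4: 3134 + 546 = 3680 → 3680 − 3352 = 328
Selection 5: 328 + 546 = 874
Selection 6: 874 + 546 = 1420
Selection 7: 1420 + 546 = 1966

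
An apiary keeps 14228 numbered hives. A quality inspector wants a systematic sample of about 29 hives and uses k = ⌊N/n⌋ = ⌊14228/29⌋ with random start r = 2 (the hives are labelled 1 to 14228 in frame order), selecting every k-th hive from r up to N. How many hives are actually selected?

k = ⌊14228/29⌋ = 490
Achieved size = ⌊(14228 − 2)/490⌋ + 1 = ⌊14226/490⌋ + 1 = 29 + 1 = 30
(last selection: 2 + 29×490 = 14212 ≤ 14228; next would be 14702 > 14228)

30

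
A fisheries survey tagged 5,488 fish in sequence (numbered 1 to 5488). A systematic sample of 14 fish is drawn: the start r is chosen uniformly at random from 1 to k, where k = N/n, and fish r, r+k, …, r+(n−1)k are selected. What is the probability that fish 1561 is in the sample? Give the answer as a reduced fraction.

k = 5488/14 = 392.
Fish 1561 is selected iff r ≡ 1561 (mod 392); exactly one such r in {1,…,392}.
Inclusion probability = 1/392.

1/392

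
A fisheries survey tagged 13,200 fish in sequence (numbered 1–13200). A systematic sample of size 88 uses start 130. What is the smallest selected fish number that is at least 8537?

k = 13200/88 = 150
Steps past start: ⌈(8537 − 130)/150⌉ = ⌈8407/150⌉ = 57
Selected fish: 130 + 57×150 = 8680

8680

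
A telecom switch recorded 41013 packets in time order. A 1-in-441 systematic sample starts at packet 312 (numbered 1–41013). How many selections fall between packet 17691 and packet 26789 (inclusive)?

21

k = 441
First selection ≥ 17691: 312 + ⌈(17691−312)/441⌉·441 = 312 + 40×441 = 17952
Last selection ≤ 26789: 312 + ⌊(26789−312)/441⌋·441 = 312 + 60×441 = 26772
Count = 60 − 40 + 1 = 21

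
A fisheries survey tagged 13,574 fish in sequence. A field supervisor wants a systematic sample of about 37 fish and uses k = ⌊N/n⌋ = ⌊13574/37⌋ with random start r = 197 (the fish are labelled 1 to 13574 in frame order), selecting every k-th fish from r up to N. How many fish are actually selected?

37

k = ⌊13574/37⌋ = 366
Achieved size = ⌊(13574 − 197)/366⌋ + 1 = ⌊13377/366⌋ + 1 = 36 + 1 = 37
(last selection: 197 + 36×366 = 13373 ≤ 13574; next would be 13739 > 13574)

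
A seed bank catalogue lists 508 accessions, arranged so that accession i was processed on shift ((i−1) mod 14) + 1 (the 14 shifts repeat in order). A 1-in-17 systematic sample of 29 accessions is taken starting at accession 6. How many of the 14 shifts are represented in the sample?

Consecutive selections differ by k = 17, so their shift numbers differ by 17 mod 14 = 3.
gcd(17, 14) = 1, so the sample visits 14/1 = 14 distinct residues mod 14.
Start 6 is shift 6; the shifts hit are 1, 2, 3, 4, 5, 6, 7, 8, 9, 10, 11, 12, 13, 14.

14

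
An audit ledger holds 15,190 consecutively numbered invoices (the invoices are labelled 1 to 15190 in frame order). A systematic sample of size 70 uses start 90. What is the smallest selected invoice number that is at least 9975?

10072

k = 15190/70 = 217
Steps past start: ⌈(9975 − 90)/217⌉ = ⌈9885/217⌉ = 46
Selected invoice: 90 + 46×217 = 10072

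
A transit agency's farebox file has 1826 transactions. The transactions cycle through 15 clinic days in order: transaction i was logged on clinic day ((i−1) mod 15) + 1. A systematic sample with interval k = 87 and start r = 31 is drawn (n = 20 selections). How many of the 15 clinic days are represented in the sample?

Consecutive selections differ by k = 87, so their clinic day numbers differ by 87 mod 15 = 12.
gcd(87, 15) = 3, so the sample visits 15/3 = 5 distinct residues mod 15.
Start 31 is clinic day 1; the clinic days hit are 1, 4, 7, 10, 13.

5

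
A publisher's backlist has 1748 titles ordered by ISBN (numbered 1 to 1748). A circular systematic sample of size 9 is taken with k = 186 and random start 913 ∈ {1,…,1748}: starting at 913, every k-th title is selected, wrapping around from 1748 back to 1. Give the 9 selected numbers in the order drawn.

913, 1099, 1285, 1471, 1657, 95, 281, 467, 653

Selection 1: 913
Selection 2: 913 + 186 = 1099
Selection 3: 1099 + 186 = 1285
Selection 4: 1285 + 186 = 1471
Selection 5: 1471 + 186 = 1657
Selection 6: 1657 + 186 = 1843 → 1843 − 1748 = 95
Selection 7: 95 + 186 = 281
Selection 8: 281 + 186 = 467
Selection 9: 467 + 186 = 653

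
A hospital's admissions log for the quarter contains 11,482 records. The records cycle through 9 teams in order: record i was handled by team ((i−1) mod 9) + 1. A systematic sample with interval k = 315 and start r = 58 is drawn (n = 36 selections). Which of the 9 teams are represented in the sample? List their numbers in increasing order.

4

Consecutive selections differ by k = 315, so their team numbers differ by 315 mod 9 = 0.
gcd(315, 9) = 9, so the sample visits 9/9 = 1 distinct residues mod 9.
Start 58 is team 4; the teams hit are 4.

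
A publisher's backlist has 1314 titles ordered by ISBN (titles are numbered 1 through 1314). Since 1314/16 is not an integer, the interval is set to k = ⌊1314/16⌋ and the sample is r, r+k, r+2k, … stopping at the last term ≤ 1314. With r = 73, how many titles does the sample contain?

k = ⌊1314/16⌋ = 82
Achieved size = ⌊(1314 − 73)/82⌋ + 1 = ⌊1241/82⌋ + 1 = 15 + 1 = 16
(last selection: 73 + 15×82 = 1303 ≤ 1314; next would be 1385 > 1314)

16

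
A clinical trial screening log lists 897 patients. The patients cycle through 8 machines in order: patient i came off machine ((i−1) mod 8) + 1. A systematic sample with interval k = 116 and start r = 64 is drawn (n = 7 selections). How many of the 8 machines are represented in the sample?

Consecutive selections differ by k = 116, so their machine numbers differ by 116 mod 8 = 4.
gcd(116, 8) = 4, so the sample visits 8/4 = 2 distinct residues mod 8.
Start 64 is machine 8; the machines hit are 4, 8.

2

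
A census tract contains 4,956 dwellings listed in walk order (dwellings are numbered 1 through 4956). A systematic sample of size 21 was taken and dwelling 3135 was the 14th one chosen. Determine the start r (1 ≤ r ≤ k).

k = 4956/21 = 236
r = 3135 − (14−1)×236 = 3135 − 3068 = 67

67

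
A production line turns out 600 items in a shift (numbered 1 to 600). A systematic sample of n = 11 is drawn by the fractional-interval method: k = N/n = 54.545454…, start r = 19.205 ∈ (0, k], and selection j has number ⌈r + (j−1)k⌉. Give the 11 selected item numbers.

20, 74, 129, 183, 238, 292, 347, 402, 456, 511, 565

j=1: r + 0k = 19.205 → ⌈·⌉ = 20
j=2: r + 1k = 73.750454… → ⌈·⌉ = 74
j=3: r + 2k = 128.295909… → ⌈·⌉ = 129
j=4: r + 3k = 182.841363… → ⌈·⌉ = 183
j=5: r + 4k = 237.386818… → ⌈·⌉ = 238
j=6: r + 5k = 291.932272… → ⌈·⌉ = 292
j=7: r + 6k = 346.477727… → ⌈·⌉ = 347
j=8: r + 7k = 401.023181… → ⌈·⌉ = 402
j=9: r + 8k = 455.568636… → ⌈·⌉ = 456
j=10: r + 9k = 510.114090… → ⌈·⌉ = 511
j=11: r + 10k = 564.659545… → ⌈·⌉ = 565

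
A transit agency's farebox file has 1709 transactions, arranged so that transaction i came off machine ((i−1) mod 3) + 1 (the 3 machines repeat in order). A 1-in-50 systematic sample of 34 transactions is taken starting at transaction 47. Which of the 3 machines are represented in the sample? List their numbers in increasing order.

Consecutive selections differ by k = 50, so their machine numbers differ by 50 mod 3 = 2.
gcd(50, 3) = 1, so the sample visits 3/1 = 3 distinct residues mod 3.
Start 47 is machine 2; the machines hit are 1, 2, 3.

1, 2, 3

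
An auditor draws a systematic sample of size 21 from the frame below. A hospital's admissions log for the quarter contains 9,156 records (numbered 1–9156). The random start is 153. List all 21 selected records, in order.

153, 589, 1025, 1461, 1897, 2333, 2769, 3205, 3641, 4077, 4513, 4949, 5385, 5821, 6257, 6693, 7129, 7565, 8001, 8437, 8873

k = N/n = 9156/21 = 436
record 1: 153
record 2: 153 + 436 = 589
record 3: 589 + 436 = 1025
record 4: 1025 + 436 = 1461
record 5: 1461 + 436 = 1897
record 6: 1897 + 436 = 2333
record 7: 2333 + 436 = 2769
record 8: 2769 + 436 = 3205
record 9: 3205 + 436 = 3641
record 10: 3641 + 436 = 4077
record 11: 4077 + 436 = 4513
record 12: 4513 + 436 = 4949
record 13: 4949 + 436 = 5385
record 14: 5385 + 436 = 5821
record 15: 5821 + 436 = 6257
record 16: 6257 + 436 = 6693
record 17: 6693 + 436 = 7129
record 18: 7129 + 436 = 7565
record 19: 7565 + 436 = 8001
record 20: 8001 + 436 = 8437
record 21: 8437 + 436 = 8873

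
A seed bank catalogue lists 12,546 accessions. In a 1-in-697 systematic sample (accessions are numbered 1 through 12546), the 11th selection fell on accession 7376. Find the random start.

k = 697
r = 7376 − (11−1)×697 = 7376 − 6970 = 406

406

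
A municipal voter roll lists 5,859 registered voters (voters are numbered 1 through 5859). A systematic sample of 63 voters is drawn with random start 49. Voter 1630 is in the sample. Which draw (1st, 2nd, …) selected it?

k = 5859/63 = 93
position = (1630 − 49)/93 + 1 = 1581/93 + 1 = 17 + 1 = 18

18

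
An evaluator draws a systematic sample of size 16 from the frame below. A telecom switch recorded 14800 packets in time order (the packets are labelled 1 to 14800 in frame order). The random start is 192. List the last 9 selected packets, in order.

6667, 7592, 8517, 9442, 10367, 11292, 12217, 13142, 14067

k = N/n = 14800/16 = 925
8th selection = 192 + 7×925 = 6667
9th: 6667 + 925 = 7592
10th: 7592 + 925 = 8517
11th: 8517 + 925 = 9442
12th: 9442 + 925 = 10367
13th: 10367 + 925 = 11292
14th: 11292 + 925 = 12217
15th: 12217 + 925 = 13142
16th: 13142 + 925 = 14067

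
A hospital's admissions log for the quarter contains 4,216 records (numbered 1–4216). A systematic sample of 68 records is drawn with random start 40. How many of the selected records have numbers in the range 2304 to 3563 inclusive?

20

k = 4216/68 = 62
First selection ≥ 2304: 40 + ⌈(2304−40)/62⌉·62 = 40 + 37×62 = 2334
Last selection ≤ 3563: 40 + ⌊(3563−40)/62⌋·62 = 40 + 56×62 = 3512
Count = 56 − 37 + 1 = 20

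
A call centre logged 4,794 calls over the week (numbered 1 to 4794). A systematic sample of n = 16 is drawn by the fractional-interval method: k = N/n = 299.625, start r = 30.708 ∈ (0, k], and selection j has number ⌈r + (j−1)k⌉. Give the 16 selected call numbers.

31, 331, 630, 930, 1230, 1529, 1829, 2129, 2428, 2728, 3027, 3327, 3627, 3926, 4226, 4526

j=1: r + 0k = 30.708 → ⌈·⌉ = 31
j=2: r + 1k = 330.333 → ⌈·⌉ = 331
j=3: r + 2k = 629.958 → ⌈·⌉ = 630
j=4: r + 3k = 929.583 → ⌈·⌉ = 930
j=5: r + 4k = 1229.208 → ⌈·⌉ = 1230
j=6: r + 5k = 1528.833 → ⌈·⌉ = 1529
j=7: r + 6k = 1828.458 → ⌈·⌉ = 1829
j=8: r + 7k = 2128.083 → ⌈·⌉ = 2129
j=9: r + 8k = 2427.708 → ⌈·⌉ = 2428
j=10: r + 9k = 2727.333 → ⌈·⌉ = 2728
j=11: r + 10k = 3026.958 → ⌈·⌉ = 3027
j=12: r + 11k = 3326.583 → ⌈·⌉ = 3327
j=13: r + 12k = 3626.208 → ⌈·⌉ = 3627
j=14: r + 13k = 3925.833 → ⌈·⌉ = 3926
j=15: r + 14k = 4225.458 → ⌈·⌉ = 4226
j=16: r + 15k = 4525.083 → ⌈·⌉ = 4526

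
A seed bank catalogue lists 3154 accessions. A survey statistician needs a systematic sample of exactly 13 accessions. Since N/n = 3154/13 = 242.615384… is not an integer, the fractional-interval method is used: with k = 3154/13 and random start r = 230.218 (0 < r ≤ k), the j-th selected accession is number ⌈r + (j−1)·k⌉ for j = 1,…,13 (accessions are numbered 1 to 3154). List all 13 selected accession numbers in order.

j=1: r + 0k = 230.218 → ⌈·⌉ = 231
j=2: r + 1k = 472.833384… → ⌈·⌉ = 473
j=3: r + 2k = 715.448769… → ⌈·⌉ = 716
j=4: r + 3k = 958.064153… → ⌈·⌉ = 959
j=5: r + 4k = 1200.679538… → ⌈·⌉ = 1201
j=6: r + 5k = 1443.294923… → ⌈·⌉ = 1444
j=7: r + 6k = 1685.910307… → ⌈·⌉ = 1686
j=8: r + 7k = 1928.525692… → ⌈·⌉ = 1929
j=9: r + 8k = 2171.141076… → ⌈·⌉ = 2172
j=10: r + 9k = 2413.756461… → ⌈·⌉ = 2414
j=11: r + 10k = 2656.371846… → ⌈·⌉ = 2657
j=12: r + 11k = 2898.987230… → ⌈·⌉ = 2899
j=13: r + 12k = 3141.602615… → ⌈·⌉ = 3142

231, 473, 716, 959, 1201, 1444, 1686, 1929, 2172, 2414, 2657, 2899, 3142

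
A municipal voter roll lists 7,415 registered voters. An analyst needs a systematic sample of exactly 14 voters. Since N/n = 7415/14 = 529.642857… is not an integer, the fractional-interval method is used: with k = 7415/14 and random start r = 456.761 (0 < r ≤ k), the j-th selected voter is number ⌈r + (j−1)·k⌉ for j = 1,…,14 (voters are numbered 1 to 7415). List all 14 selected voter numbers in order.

j=1: r + 0k = 456.761 → ⌈·⌉ = 457
j=2: r + 1k = 986.403857… → ⌈·⌉ = 987
j=3: r + 2k = 1516.046714… → ⌈·⌉ = 1517
j=4: r + 3k = 2045.689571… → ⌈·⌉ = 2046
j=5: r + 4k = 2575.332428… → ⌈·⌉ = 2576
j=6: r + 5k = 3104.975285… → ⌈·⌉ = 3105
j=7: r + 6k = 3634.618142… → ⌈·⌉ = 3635
j=8: r + 7k = 4164.261 → ⌈·⌉ = 4165
j=9: r + 8k = 4693.903857… → ⌈·⌉ = 4694
j=10: r + 9k = 5223.546714… → ⌈·⌉ = 5224
j=11: r + 10k = 5753.189571… → ⌈·⌉ = 5754
j=12: r + 11k = 6282.832428… → ⌈·⌉ = 6283
j=13: r + 12k = 6812.475285… → ⌈·⌉ = 6813
j=14: r + 13k = 7342.118142… → ⌈·⌉ = 7343

457, 987, 1517, 2046, 2576, 3105, 3635, 4165, 4694, 5224, 5754, 6283, 6813, 7343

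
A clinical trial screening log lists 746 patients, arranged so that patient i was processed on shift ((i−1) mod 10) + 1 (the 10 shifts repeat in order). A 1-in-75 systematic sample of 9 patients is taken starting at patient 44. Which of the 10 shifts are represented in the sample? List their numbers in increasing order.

Consecutive selections differ by k = 75, so their shift numbers differ by 75 mod 10 = 5.
gcd(75, 10) = 5, so the sample visits 10/5 = 2 distinct residues mod 10.
Start 44 is shift 4; the shifts hit are 4, 9.

4, 9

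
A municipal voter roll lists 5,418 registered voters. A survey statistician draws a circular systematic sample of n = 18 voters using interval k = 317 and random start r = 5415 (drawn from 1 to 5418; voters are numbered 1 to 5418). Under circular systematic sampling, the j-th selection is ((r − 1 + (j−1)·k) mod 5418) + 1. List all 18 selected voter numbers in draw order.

5415, 314, 631, 948, 1265, 1582, 1899, 2216, 2533, 2850, 3167, 3484, 3801, 4118, 4435, 4752, 5069, 5386

Selection 1: 5415
Selection 2: 5415 + 317 = 5732 → 5732 − 5418 = 314
Selection 3: 314 + 317 = 631
Selection 4: 631 + 317 = 948
Selection 5: 948 + 317 = 1265
Selection 6: 1265 + 317 = 1582
Selection 7: 1582 + 317 = 1899
Selection 8: 1899 + 317 = 2216
Selection 9: 2216 + 317 = 2533
Selection 10: 2533 + 317 = 2850
Selection 11: 2850 + 317 = 3167
Selection 12: 3167 + 317 = 3484
Selection 13: 3484 + 317 = 3801
Selection 14: 3801 + 317 = 4118
Selection 15: 4118 + 317 = 4435
Selection 16: 4435 + 317 = 4752
Selection 17: 4752 + 317 = 5069
Selection 18: 5069 + 317 = 5386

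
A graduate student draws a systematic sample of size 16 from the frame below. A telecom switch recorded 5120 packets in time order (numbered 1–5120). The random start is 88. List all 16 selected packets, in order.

k = N/n = 5120/16 = 320
packet 1: 88
packet 2: 88 + 320 = 408
packet 3: 408 + 320 = 728
packet 4: 728 + 320 = 1048
packet 5: 1048 + 320 = 1368
packet 6: 1368 + 320 = 1688
packet 7: 1688 + 320 = 2008
packet 8: 2008 + 320 = 2328
packet 9: 2328 + 320 = 2648
packet 10: 2648 + 320 = 2968
packet 11: 2968 + 320 = 3288
packet 12: 3288 + 320 = 3608
packet 13: 3608 + 320 = 3928
packet 14: 3928 + 320 = 4248
packet 15: 4248 + 320 = 4568
packet 16: 4568 + 320 = 4888

88, 408, 728, 1048, 1368, 1688, 2008, 2328, 2648, 2968, 3288, 3608, 3928, 4248, 4568, 4888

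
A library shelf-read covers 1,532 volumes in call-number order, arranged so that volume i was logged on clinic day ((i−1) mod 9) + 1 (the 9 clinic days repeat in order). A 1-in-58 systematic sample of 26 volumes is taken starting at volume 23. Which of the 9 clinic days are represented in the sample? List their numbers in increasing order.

Consecutive selections differ by k = 58, so their clinic day numbers differ by 58 mod 9 = 4.
gcd(58, 9) = 1, so the sample visits 9/1 = 9 distinct residues mod 9.
Start 23 is clinic day 5; the clinic days hit are 1, 2, 3, 4, 5, 6, 7, 8, 9.

1, 2, 3, 4, 5, 6, 7, 8, 9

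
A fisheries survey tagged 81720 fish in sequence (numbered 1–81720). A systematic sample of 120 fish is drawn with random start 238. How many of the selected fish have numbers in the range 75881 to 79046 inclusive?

4

k = 81720/120 = 681
First selection ≥ 75881: 238 + ⌈(75881−238)/681⌉·681 = 238 + 112×681 = 76510
Last selection ≤ 79046: 238 + ⌊(79046−238)/681⌋·681 = 238 + 115×681 = 78553
Count = 115 − 112 + 1 = 4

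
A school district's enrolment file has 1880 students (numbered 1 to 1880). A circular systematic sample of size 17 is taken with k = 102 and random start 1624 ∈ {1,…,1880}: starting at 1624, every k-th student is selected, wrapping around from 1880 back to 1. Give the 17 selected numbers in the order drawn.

1624, 1726, 1828, 50, 152, 254, 356, 458, 560, 662, 764, 866, 968, 1070, 1172, 1274, 1376

Selection 1: 1624
Selection 2: 1624 + 102 = 1726
Selection 3: 1726 + 102 = 1828
Selection 4: 1828 + 102 = 1930 → 1930 − 1880 = 50
Selection 5: 50 + 102 = 152
Selection 6: 152 + 102 = 254
Selection 7: 254 + 102 = 356
Selection 8: 356 + 102 = 458
Selection 9: 458 + 102 = 560
Selection 10: 560 + 102 = 662
Selection 11: 662 + 102 = 764
Selection 12: 764 + 102 = 866
Selection 13: 866 + 102 = 968
Selection 14: 968 + 102 = 1070
Selection 15: 1070 + 102 = 1172
Selection 16: 1172 + 102 = 1274
Selection 17: 1274 + 102 = 1376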